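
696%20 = 16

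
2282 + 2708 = 4990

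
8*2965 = 23720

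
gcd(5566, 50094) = 5566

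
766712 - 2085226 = -1318514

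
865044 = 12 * 72087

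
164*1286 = 210904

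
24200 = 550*44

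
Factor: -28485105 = -1*3^1*5^1*11^1*29^1*5953^1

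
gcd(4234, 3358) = 146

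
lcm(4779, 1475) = 119475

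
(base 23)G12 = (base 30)9CT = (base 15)27AE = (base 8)20451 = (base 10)8489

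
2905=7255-4350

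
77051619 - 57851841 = 19199778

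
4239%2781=1458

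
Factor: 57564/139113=2^2*3^1*29^(-1)=12/29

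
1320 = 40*33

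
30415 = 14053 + 16362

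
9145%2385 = 1990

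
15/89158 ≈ 0.000168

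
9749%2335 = 409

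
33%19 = 14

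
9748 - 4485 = 5263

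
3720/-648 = -155/27 ≈ -5.74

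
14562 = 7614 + 6948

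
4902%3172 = 1730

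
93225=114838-21613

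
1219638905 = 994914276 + 224724629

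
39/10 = 3 + 9/10 = 3.90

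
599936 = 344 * 1744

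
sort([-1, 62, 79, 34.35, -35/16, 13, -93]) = [-93, -35/16, -1, 13, 34.35, 62, 79]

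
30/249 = 10/83 ≈ 0.120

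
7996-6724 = 1272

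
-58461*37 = -2163057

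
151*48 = 7248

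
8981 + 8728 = 17709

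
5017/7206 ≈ 0.696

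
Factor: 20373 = 3^1 * 6791^1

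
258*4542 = 1171836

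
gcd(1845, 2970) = 45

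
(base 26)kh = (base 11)449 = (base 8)1031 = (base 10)537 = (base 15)25c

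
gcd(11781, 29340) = 9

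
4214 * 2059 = 8676626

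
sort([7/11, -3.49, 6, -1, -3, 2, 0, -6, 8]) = [-6, -3.49, -3, -1, 0, 7/11, 2, 6, 8]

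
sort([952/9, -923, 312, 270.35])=[-923, 952/9, 270.35, 312]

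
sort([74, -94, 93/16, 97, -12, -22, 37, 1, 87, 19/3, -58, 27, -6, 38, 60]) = [-94, -58, -22, -12, -6, 1, 93/16, 19/3, 27, 37, 38, 60, 74, 87, 97]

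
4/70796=1/17699 ≈ 0.0000565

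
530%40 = 10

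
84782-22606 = 62176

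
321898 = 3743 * 86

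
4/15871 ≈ 0.000252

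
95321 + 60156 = 155477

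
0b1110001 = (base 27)45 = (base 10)113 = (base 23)4l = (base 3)11012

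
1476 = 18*82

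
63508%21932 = 19644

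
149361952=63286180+86075772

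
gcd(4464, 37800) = 72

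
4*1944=7776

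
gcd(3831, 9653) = 1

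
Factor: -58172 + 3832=-1*2^2*5^1*11^1*13^1*19^1=-54340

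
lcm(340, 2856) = 14280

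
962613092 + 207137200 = 1169750292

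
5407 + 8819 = 14226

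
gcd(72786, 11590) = 2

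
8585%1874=1089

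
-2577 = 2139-4716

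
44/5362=22/2681 ≈ 0.00821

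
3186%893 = 507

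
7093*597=4234521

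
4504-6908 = -2404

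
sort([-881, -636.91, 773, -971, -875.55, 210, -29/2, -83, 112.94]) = [-971, -881, -875.55, -636.91, -83, -29/2, 112.94, 210, 773]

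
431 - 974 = -543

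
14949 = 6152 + 8797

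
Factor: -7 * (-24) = 2^3 * 3^1 * 7^1 = 168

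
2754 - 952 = 1802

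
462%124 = 90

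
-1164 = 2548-3712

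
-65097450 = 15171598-80269048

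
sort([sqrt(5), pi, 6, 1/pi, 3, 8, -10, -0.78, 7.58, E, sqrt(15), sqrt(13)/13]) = [-10, -0.78, sqrt(13)/13, 1/pi, sqrt(5), E, 3, pi, sqrt(15), 6, 7.58, 8]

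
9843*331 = 3258033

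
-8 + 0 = -8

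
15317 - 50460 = -35143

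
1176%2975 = 1176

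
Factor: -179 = -1 * 179^1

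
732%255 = 222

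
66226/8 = 8278 + 1/4 = 8278.25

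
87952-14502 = 73450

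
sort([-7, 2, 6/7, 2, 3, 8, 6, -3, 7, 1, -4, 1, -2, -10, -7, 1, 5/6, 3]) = [-10, -7, -7, -4, -3, -2, 5/6, 6/7, 1, 1, 1, 2, 2, 3, 3, 6, 7, 8]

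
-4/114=-2/57 ≈ -0.0351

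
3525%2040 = 1485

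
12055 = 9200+2855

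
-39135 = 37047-76182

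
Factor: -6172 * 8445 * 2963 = -1 * 2^2 * 3^1 * 5^1 * 563^1 * 1543^1 * 2963^1 = -154439086020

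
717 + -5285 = -4568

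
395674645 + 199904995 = 595579640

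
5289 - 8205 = -2916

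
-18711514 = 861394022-880105536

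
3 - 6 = -3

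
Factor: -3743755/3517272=-1 * 2^(-3) * 3^(-2) * 5^1 * 11^(-1) * 29^1 * 4441^(-1) * 25819^1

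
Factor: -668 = -1 * 2^2 * 167^1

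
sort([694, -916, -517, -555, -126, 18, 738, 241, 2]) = [-916, -555, -517, -126, 2, 18, 241, 694, 738]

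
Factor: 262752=2^5*3^1*7^1*17^1*23^1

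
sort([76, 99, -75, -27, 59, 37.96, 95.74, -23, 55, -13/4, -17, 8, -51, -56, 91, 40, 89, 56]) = [-75, -56, -51, -27, -23, -17, -13/4, 8, 37.96, 40, 55, 56, 59, 76, 89, 91, 95.74, 99]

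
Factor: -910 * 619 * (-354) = 2^2 * 3^1 * 5^1 * 7^1 * 13^1 * 59^1 * 619^1 = 199404660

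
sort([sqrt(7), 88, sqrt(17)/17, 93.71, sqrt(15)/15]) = [sqrt(17)/17, sqrt(15)/15, sqrt(7), 88, 93.71]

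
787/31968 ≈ 0.0246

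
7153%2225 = 478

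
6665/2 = 3332+1/2 = 3332.50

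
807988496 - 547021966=260966530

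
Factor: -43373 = -1*11^1*3943^1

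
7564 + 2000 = 9564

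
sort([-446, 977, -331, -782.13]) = [-782.13, -446, -331, 977]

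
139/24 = 5 + 19/24 ≈ 5.79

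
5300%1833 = 1634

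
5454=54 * 101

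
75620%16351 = 10216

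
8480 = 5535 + 2945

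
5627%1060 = 327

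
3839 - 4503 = -664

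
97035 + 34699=131734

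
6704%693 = 467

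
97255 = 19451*5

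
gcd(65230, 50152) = 2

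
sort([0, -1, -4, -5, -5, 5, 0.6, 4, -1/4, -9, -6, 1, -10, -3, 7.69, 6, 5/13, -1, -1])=[-10, -9, -6, -5, -5, -4, -3, -1, -1, -1, -1/4, 0, 5/13, 0.6, 1, 4, 5, 6, 7.69]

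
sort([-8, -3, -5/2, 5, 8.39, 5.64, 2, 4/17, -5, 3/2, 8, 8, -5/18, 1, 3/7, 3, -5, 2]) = [-8, -5, -5, -3, -5/2, -5/18, 4/17, 3/7, 1, 3/2, 2, 2, 3, 5, 5.64, 8, 8, 8.39]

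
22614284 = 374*60466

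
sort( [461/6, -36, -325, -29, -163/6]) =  [-325, -36, -29, -163/6, 461/6]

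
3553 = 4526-973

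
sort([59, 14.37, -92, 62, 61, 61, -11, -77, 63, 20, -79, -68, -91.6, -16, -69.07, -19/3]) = [-92, -91.6, -79, -77, -69.07, -68, -16, -11, -19/3, 14.37, 20, 59, 61, 61, 62, 63]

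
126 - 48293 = -48167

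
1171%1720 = 1171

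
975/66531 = 325/22177 ≈ 0.0147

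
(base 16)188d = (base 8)14215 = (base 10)6285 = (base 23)bk6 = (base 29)7dl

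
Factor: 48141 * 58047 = 3^4 * 11^1 * 1759^1 * 1783^1 = 2794440627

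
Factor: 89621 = 7^2*31^1*59^1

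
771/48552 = 257/16184 ≈ 0.0159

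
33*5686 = 187638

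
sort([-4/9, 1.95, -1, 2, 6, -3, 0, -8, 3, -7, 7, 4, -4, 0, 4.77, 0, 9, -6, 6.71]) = [-8, -7, -6, -4, -3, -1, -4/9, 0, 0, 0, 1.95, 2, 3, 4, 4.77, 6, 6.71, 7, 9]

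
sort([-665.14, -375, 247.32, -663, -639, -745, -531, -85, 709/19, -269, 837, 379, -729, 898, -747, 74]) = [-747, -745, -729, -665.14, -663, -639, -531, -375, -269, -85, 709/19, 74, 247.32, 379, 837, 898]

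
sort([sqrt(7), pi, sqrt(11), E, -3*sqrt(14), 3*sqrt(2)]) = [-3*sqrt(14), sqrt(7), E, pi, sqrt(11), 3*sqrt(2)]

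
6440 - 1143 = 5297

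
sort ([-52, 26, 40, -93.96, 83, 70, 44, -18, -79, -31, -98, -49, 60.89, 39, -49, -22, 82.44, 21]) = [-98, -93.96, -79, -52, -49, -49, -31, -22, -18, 21, 26, 39, 40, 44, 60.89, 70, 82.44, 83]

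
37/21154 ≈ 0.00175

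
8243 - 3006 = 5237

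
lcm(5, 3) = 15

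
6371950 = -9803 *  (-650)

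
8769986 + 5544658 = 14314644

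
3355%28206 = 3355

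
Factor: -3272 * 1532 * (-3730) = 2^6 * 5^1 * 373^1 * 383^1 * 409^1 = 18697385920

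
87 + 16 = 103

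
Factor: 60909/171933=79^1 * 223^(-1)=79/223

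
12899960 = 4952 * 2605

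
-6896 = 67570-74466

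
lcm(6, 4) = 12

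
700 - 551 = 149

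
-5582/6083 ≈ -0.918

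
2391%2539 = 2391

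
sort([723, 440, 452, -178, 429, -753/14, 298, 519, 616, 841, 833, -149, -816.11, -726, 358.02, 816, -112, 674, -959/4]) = [-816.11, -726, -959/4, -178, -149, -112, -753/14, 298, 358.02, 429, 440, 452, 519, 616, 674, 723, 816, 833, 841]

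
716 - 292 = 424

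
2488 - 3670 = -1182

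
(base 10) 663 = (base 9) 816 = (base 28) nj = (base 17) 250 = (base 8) 1227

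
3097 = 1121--1976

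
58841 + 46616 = 105457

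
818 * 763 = 624134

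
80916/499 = 162+78/499≈162.16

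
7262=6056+1206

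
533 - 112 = 421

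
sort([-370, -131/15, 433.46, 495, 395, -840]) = [-840, -370, -131/15, 395, 433.46, 495]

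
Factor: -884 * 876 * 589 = -1 * 2^4 * 3^1 * 13^1 * 17^1 * 19^1 * 31^1 * 73^1 = -456112176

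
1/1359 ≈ 0.000736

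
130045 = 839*155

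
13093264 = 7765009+5328255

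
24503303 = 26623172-2119869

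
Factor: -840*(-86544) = 2^7*3^3*5^1*7^1*601^1 = 72696960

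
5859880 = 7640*767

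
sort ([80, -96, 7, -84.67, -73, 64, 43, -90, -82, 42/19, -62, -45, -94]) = [-96, -94, -90, -84.67, -82, -73, -62, -45, 42/19, 7, 43, 64, 80]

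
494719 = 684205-189486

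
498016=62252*8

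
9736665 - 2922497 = 6814168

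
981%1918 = 981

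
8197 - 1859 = 6338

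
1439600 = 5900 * 244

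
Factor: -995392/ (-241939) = 2^6*103^1*151^1*241939^ (-1)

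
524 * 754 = 395096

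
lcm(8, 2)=8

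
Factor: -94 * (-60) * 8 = 2^6 * 3^1 * 5^1 * 47^1 = 45120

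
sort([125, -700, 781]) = [-700, 125, 781]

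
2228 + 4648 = 6876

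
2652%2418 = 234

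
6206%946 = 530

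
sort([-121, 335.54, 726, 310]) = [-121, 310, 335.54, 726]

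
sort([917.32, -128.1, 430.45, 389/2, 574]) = [-128.1, 389/2, 430.45, 574, 917.32]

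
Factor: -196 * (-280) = 2^5 * 5^1 * 7^3 = 54880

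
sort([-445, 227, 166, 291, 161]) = [-445, 161, 166, 227, 291]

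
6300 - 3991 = 2309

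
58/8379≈0.00692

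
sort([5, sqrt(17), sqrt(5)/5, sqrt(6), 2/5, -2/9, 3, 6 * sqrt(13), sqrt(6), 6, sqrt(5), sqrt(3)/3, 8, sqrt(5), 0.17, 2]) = [-2/9, 0.17, 2/5, sqrt(5)/5, sqrt(3)/3, 2, sqrt(5), sqrt(5), sqrt(6), sqrt(6), 3, sqrt(17), 5, 6, 8, 6 * sqrt(13)]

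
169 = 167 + 2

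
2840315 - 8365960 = -5525645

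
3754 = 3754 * 1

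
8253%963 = 549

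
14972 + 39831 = 54803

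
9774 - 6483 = 3291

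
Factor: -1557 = -1*3^2*173^1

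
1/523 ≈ 0.00191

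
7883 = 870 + 7013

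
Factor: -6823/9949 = -1*6823^1*9949^(-1)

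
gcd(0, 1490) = 1490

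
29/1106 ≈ 0.0262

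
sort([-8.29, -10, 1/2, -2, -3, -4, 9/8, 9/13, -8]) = [-10, -8.29, -8, -4, -3, -2, 1/2, 9/13, 9/8]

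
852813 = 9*94757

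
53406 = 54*989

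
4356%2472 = 1884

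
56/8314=28/4157 ≈ 0.00674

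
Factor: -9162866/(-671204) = 2^(-1)*167801^(-1)*4581433^1 = 4581433/335602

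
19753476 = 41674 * 474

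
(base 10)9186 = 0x23e2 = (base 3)110121020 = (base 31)9ha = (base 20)12j6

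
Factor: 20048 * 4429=2^4 * 7^1 * 43^1 * 103^1 * 179^1=88792592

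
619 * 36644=22682636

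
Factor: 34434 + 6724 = 2^1*13^1*1583^1 = 41158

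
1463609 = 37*39557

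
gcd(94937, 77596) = 1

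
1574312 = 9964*158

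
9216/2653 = 3 + 1257/2653 ≈ 3.47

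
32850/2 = 16425 = 16425.00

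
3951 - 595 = 3356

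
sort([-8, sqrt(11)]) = [-8, sqrt(11)]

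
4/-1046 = -2/523 ≈ -0.00382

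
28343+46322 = 74665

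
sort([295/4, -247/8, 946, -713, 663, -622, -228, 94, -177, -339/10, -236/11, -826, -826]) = [-826, -826, -713, -622, -228, -177, -339/10, -247/8, -236/11, 295/4, 94, 663, 946]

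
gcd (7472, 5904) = 16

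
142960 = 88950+54010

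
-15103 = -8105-6998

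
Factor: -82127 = -1 * 17^1 * 4831^1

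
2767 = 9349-6582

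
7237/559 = 12 + 529/559 ≈ 12.95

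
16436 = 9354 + 7082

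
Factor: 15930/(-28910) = -1*3^3*7^(-2) = -27/49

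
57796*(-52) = -3005392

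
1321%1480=1321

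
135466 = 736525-601059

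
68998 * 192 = 13247616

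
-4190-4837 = -9027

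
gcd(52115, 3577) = 7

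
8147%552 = 419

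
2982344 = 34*87716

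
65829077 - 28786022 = 37043055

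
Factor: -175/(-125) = 5^(-1)*7^1 = 7/5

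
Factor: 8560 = 2^4*5^1*107^1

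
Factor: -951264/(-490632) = 2^2*3^3*367^1*20443^(-1) = 39636/20443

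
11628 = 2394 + 9234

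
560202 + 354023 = 914225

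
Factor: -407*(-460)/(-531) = -1*2^2*3^(-2)*5^1*11^1*23^1*37^1*59^(-1) = -187220/531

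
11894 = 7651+4243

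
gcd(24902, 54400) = 2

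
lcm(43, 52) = 2236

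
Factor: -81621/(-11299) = 3^3*3023^1*11299^(-1)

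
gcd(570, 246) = 6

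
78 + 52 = 130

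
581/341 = 1 + 240/341 ≈ 1.70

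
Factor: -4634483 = -1 * 7^1 * 157^1 * 4217^1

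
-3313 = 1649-4962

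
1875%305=45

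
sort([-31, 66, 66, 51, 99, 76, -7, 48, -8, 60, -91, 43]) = [-91, -31, -8, -7, 43, 48, 51, 60, 66, 66, 76, 99]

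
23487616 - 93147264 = -69659648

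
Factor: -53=-1 * 53^1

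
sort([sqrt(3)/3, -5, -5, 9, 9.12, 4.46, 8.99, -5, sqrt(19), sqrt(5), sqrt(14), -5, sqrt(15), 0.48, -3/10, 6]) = [-5, -5, -5, -5, -3/10, 0.48, sqrt(3)/3, sqrt(5), sqrt(14), sqrt(15), sqrt(19), 4.46, 6, 8.99, 9, 9.12]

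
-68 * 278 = -18904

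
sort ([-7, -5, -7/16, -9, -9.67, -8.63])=[-9.67, -9, -8.63, -7, -5, -7/16]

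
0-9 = -9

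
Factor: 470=2^1*5^1*47^1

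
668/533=1 + 135/533 ≈ 1.25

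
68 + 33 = 101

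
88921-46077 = 42844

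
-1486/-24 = 743/12 ≈ 61.92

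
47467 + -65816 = -18349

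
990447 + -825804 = 164643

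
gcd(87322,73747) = 1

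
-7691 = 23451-31142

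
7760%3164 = 1432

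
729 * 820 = 597780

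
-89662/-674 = 44831/337 ≈ 133.03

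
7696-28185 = -20489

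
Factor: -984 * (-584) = 2^6 * 3^1 * 41^1 * 73^1 = 574656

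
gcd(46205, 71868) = 1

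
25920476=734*35314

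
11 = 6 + 5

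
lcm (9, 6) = 18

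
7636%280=76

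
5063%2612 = 2451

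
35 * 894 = 31290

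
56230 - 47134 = 9096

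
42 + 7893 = 7935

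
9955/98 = 101 + 57/98 ≈ 101.58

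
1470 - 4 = 1466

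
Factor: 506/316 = 2^(-1) * 11^1 * 23^1 * 79^(-1) = 253/158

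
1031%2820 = 1031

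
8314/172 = 48 + 29/86 ≈ 48.34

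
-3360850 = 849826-4210676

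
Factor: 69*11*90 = 2^1*3^3*5^1*11^1*23^1 = 68310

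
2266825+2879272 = 5146097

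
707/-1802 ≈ -0.392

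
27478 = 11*2498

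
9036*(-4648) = -41999328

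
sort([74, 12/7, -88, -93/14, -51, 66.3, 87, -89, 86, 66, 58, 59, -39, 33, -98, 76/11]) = [-98, -89, -88, -51, -39, -93/14, 12/7, 76/11, 33, 58, 59, 66, 66.3, 74, 86, 87]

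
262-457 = -195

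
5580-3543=2037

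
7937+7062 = 14999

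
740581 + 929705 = 1670286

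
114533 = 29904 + 84629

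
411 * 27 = 11097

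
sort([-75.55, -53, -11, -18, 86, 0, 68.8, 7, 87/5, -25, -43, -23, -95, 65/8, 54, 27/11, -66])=[-95, -75.55, -66, -53, -43, -25, -23, -18, -11, 0, 27/11, 7, 65/8, 87/5, 54, 68.8, 86]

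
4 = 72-68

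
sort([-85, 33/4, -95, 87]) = [-95, -85, 33/4, 87]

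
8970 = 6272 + 2698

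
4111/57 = 72 + 7/57 ≈ 72.12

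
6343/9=704 + 7/9 ≈ 704.78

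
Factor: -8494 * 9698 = -1 * 2^2 * 13^1 * 31^1 * 137^1 * 373^1 = -82374812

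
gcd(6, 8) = 2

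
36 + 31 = 67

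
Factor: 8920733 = 17^1*571^1*919^1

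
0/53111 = 0 = 0.00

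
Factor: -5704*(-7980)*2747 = 2^5*3^1*5^1*7^1*19^1*23^1*31^1*41^1*67^1 = 125037726240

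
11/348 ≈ 0.0316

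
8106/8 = 4053/4 = 1013.25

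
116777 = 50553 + 66224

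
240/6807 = 80/2269≈0.0353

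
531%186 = 159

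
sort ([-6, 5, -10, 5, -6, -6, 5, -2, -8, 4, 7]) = [-10, -8, -6, -6, -6, -2, 4, 5, 5, 5, 7]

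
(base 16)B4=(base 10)180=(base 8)264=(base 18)A0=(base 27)6I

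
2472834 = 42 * 58877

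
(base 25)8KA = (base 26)83O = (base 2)1010110000110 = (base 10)5510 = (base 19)F50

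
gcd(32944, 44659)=71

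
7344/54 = 136 = 136.00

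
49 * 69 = 3381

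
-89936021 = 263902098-353838119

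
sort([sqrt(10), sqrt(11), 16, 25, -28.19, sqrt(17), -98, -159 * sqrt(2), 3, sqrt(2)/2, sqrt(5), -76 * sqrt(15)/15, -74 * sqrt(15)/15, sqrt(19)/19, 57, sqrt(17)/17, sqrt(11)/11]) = [-159 * sqrt(2), -98, -28.19, -76 * sqrt(15)/15, -74 * sqrt(15)/15, sqrt(19)/19, sqrt(17)/17, sqrt(11)/11, sqrt(2)/2, sqrt(5), 3, sqrt(10), sqrt(11), sqrt(17), 16, 25, 57]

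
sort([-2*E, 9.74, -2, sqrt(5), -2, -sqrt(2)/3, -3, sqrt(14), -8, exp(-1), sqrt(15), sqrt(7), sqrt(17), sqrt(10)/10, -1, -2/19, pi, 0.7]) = [-8, -2*E, -3, -2, -2, -1, -sqrt(2)/3, -2/19, sqrt(10)/10, exp(-1), 0.7, sqrt(5), sqrt(7), pi, sqrt(14), sqrt(15), sqrt(17), 9.74]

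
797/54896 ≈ 0.0145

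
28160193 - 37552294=-9392101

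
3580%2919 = 661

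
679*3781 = 2567299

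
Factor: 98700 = 2^2 * 3^1 * 5^2 * 7^1 * 47^1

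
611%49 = 23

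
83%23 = 14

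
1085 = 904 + 181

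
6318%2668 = 982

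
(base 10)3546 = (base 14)1414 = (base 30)3s6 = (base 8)6732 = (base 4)313122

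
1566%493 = 87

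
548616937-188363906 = 360253031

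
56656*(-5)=-283280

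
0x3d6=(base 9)1311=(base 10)982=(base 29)14p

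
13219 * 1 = 13219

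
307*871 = 267397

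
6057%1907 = 336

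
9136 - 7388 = 1748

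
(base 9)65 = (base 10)59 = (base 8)73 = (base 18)35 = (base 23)2d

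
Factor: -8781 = -1*3^1*2927^1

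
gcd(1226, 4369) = 1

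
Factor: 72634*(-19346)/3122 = -1*2^1*7^ (-1)*17^1*23^1*223^ (-1)*569^1*1579^1 = -702588682/1561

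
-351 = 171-522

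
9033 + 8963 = 17996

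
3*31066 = 93198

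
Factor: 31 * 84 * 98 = 2^3 * 3^1 * 7^3 * 31^1 = 255192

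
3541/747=4 + 553/747 ≈ 4.74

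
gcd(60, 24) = 12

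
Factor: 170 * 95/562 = 5^2 * 17^1 * 19^1 * 281^(-1) = 8075/281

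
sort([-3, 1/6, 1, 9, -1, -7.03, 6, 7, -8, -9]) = [-9, -8, -7.03, -3, -1, 1/6, 1, 6, 7, 9]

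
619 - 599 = 20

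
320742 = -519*(-618)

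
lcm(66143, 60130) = 661430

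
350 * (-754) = -263900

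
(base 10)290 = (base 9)352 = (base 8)442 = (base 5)2130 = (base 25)bf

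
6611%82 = 51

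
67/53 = 1 + 14/53 ≈ 1.26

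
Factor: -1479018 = -1 * 2^1 * 3^1 * 53^1 * 4651^1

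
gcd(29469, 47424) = 57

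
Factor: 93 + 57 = 2^1*3^1*5^2 = 150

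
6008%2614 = 780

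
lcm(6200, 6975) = 55800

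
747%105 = 12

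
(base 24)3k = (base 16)5c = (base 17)57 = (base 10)92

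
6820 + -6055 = 765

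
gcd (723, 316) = 1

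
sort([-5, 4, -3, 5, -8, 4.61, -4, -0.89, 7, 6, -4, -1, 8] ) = [-8, -5, -4, -4, -3, -1, -0.89, 4, 4.61, 5, 6, 7, 8] 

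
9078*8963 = 81366114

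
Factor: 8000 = 2^6 * 5^3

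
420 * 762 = 320040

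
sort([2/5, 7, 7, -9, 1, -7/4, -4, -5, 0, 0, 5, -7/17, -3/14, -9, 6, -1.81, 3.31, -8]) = [-9, -9, -8, -5, -4, -1.81, -7/4, -7/17, -3/14, 0, 0, 2/5, 1, 3.31, 5, 6, 7, 7]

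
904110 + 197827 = 1101937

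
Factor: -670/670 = -1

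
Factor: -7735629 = -1 * 3^1 * 11^1 * 17^1 * 13789^1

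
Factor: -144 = -1 * 2^4 * 3^2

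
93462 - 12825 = 80637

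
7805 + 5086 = 12891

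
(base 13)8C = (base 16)74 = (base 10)116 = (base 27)48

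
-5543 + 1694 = -3849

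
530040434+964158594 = 1494199028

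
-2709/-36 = 75+1/4 = 75.25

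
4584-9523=-4939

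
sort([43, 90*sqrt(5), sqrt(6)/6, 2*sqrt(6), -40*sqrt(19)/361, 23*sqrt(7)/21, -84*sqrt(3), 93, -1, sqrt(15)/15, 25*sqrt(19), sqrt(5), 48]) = [-84*sqrt(3), -1, -40*sqrt(19)/361, sqrt(15)/15, sqrt(6)/6, sqrt(5), 23*sqrt(7)/21, 2*sqrt(6), 43, 48, 93, 25*sqrt(19), 90*sqrt(5)]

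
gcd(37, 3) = 1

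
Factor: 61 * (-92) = -1 * 2^2 * 23^1 * 61^1 = -5612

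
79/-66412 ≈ -0.00119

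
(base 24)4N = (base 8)167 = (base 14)87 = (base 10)119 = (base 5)434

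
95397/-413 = -230-407/413 ≈ -230.99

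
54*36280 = 1959120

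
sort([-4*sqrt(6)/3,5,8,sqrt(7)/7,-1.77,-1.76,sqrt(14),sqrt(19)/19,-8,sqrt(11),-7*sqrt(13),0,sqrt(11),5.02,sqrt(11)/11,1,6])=[-7*sqrt(13),-8,-4*sqrt(6)/3,-1.77,-1.76,0,sqrt(19)/19,sqrt(11)/11,sqrt(7)/7,1,sqrt(11),sqrt(11),sqrt(14),5,5.02,6,8]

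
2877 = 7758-4881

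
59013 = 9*6557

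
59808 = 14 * 4272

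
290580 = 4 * 72645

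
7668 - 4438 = 3230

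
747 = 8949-8202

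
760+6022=6782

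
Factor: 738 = 2^1 * 3^2 * 41^1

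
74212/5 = 14842 + 2/5 = 14842.40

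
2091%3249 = 2091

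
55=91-36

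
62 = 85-23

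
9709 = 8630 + 1079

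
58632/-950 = -61-341/475 ≈ -61.72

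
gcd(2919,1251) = 417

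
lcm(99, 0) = 0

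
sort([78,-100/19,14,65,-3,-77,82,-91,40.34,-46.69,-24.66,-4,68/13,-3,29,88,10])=[-91,-77,-46.69,-24.66,-100/19,-4,-3,-3,68/13,10,14,29,40.34,65,78,82,88]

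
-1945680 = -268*7260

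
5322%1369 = 1215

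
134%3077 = 134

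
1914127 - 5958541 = -4044414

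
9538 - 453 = 9085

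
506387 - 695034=-188647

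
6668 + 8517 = 15185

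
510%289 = 221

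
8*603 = 4824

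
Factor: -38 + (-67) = -1 * 3^1 * 5^1 * 7^1 = -105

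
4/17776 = 1/4444 ≈ 0.000225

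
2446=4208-1762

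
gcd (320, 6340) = 20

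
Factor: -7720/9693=-1*2^3*3^(-3)*5^1*193^1*359^(-1)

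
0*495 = 0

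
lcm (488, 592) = 36112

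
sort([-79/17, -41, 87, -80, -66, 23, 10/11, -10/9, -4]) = [-80, -66, -41, -79/17, -4, -10/9, 10/11, 23, 87]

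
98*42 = 4116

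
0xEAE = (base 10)3758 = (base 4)322232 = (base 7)13646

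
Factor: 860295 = 3^1*5^1*83^1*691^1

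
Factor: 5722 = 2^1 * 2861^1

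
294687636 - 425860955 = -131173319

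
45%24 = 21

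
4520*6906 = 31215120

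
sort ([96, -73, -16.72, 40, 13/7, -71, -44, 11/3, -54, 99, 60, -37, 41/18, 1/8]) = [-73, -71, -54, -44, -37, -16.72, 1/8, 13/7, 41/18, 11/3, 40, 60, 96, 99]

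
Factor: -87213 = -1 * 3^1 * 7^1 * 4153^1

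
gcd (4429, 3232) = 1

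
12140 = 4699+7441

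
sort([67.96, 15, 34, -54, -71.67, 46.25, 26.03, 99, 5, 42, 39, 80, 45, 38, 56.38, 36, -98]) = [-98, -71.67, -54, 5, 15, 26.03, 34, 36, 38, 39, 42, 45, 46.25, 56.38, 67.96, 80, 99]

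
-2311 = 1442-3753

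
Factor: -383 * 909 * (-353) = 3^2 * 101^1 * 353^1 * 383^1 = 122895891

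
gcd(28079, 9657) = 1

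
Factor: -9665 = -1*5^1*1933^1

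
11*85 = 935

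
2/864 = 1/432 ≈ 0.00231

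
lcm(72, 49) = 3528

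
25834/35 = 738 + 4/35 ≈ 738.11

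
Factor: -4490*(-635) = 2^1*5^2*127^1*449^1 = 2851150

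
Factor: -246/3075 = -1 * 2^1 * 5^(-2) = -2/25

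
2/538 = 1/269 ≈ 0.00372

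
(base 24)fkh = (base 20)12gh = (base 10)9137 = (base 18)1a3b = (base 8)21661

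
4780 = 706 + 4074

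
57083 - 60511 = -3428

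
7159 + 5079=12238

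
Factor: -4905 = -1 * 3^2 * 5^1 * 109^1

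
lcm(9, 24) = 72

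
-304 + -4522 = -4826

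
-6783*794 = -5385702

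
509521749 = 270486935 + 239034814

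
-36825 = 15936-52761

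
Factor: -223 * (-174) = 2^1 * 3^1 * 29^1 * 223^1 = 38802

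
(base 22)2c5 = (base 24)23d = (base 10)1237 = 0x4d5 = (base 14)645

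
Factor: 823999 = 11^1*173^1*433^1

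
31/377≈0.0822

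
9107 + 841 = 9948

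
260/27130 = 26/2713 ≈ 0.00958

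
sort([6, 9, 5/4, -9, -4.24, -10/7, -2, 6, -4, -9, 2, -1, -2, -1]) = [-9, -9, -4.24, -4, -2, -2, -10/7, -1, -1, 5/4, 2, 6, 6, 9]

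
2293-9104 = -6811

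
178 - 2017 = -1839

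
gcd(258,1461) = 3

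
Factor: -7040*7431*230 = -1*2^8*3^1*5^2*11^1*23^1*2477^1 = -12032275200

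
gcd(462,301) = 7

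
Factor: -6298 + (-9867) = -1*5^1*53^1*61^1 = -16165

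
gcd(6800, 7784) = 8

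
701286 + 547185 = 1248471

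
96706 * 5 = 483530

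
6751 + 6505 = 13256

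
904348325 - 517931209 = 386417116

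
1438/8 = 719/4 = 179.75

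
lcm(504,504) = 504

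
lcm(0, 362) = 0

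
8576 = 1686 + 6890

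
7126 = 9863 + -2737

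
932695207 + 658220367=1590915574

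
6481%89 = 73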